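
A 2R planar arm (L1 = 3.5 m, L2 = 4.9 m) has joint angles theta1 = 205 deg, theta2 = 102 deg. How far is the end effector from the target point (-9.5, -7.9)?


End effector via forward kinematics:
x = L1*cos(t1) + L2*cos(t1+t2) = -0.2232
y = L1*sin(t1) + L2*sin(t1+t2) = -5.3925
Distance to target:
d = sqrt((-9.5 - -0.2232)^2 + (-7.9 - -5.3925)^2)
= sqrt(86.0593 + 6.2877)
= 9.6097 m


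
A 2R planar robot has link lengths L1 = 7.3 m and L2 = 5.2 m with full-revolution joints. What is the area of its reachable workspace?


r_max = L1 + L2 = 12.5 m
r_min = |L1 - L2| = 2.1 m
Area = pi*(r_max^2 - r_min^2)
= pi*(156.25 - 4.41)
= pi * 151.84
= 477.0194 m^2


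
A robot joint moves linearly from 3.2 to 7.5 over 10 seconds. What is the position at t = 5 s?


s = t/T = 5/10 = 0.5
p(t) = p0 + (pf-p0)*s
= 3.2 + (7.5 - 3.2) * 0.5
= 5.35


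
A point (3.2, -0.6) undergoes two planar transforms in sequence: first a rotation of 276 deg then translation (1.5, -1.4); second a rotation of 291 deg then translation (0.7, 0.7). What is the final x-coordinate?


After transform 1:
x1 = cos(276)*3.2 - sin(276)*-0.6 + 1.5 = 1.2378
y1 = sin(276)*3.2 + cos(276)*-0.6 + -1.4 = -4.6452
After transform 2:
x2 = cos(291)*1.2378 - sin(291)*-4.6452 + 0.7
= -3.1931


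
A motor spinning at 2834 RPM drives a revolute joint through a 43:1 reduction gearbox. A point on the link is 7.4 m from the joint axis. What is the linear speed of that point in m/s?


omega_motor = 2834 * 2*pi/60 = 296.7758 rad/s
omega_joint = omega_motor / 43 = 6.9018 rad/s
v = omega_joint * r = 6.9018 * 7.4
= 51.073 m/s


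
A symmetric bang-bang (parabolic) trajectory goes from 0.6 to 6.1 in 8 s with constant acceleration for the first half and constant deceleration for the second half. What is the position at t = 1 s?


Symmetric rest-to-rest: each phase covers (pf-p0)/2 in time T/2. 0.5*a*(T/2)^2 = (pf-p0)/2 => a = 4*(pf-p0)/T^2
a = 4*(6.1-0.6)/8^2 = 0.3438
t = 1 is in the acceleration phase (t <= T/2).
p = p0 + 0.5*a*t^2 = 0.6 + 0.5*0.3438*1^2
= 0.7719


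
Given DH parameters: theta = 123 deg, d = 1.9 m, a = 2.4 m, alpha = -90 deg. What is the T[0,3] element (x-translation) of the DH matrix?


T[0,3] = a * cos(theta)
= 2.4 * cos(123 deg)
= 2.4 * -0.5446
= -1.3071


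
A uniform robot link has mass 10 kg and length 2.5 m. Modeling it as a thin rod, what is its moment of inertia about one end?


I = (1/3) * m * L^2
= (1/3) * 10 * 2.5^2
= 0.333333 * 10 * 6.25
= 20.8333 kg*m^2


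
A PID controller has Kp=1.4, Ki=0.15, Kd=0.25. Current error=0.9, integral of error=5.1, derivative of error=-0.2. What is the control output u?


u = Kp*e + Ki*int(e) + Kd*de/dt
= 1.4*0.9 + 0.15*5.1 + 0.25*(-0.2)
= 1.26 + 0.765 + -0.05
= 1.975


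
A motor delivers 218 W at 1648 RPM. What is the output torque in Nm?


omega = 1648 * 2*pi/60 = 172.5782 rad/s
tau = P / omega = 218 / 172.5782
= 1.2632 Nm


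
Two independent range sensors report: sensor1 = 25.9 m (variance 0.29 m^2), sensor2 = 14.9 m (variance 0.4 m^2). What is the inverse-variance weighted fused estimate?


w1 = (1/var1) / (1/var1 + 1/var2)
   = 3.4483 / (3.4483 + 2.5) = 0.5797
w2 = 1 - w1 = 0.4203
fused = w1*s1 + w2*s2 = 15.0145 + 6.2623
= 21.2768 m


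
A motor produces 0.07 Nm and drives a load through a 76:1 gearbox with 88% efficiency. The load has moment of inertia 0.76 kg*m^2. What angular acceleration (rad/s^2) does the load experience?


tau_out = tau_motor * N * eta
= 0.07 * 76 * 0.88 = 4.6816 Nm
alpha = tau_out / I = 4.6816 / 0.76
= 6.16 rad/s^2


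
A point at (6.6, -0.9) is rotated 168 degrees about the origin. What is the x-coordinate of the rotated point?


x' = x*cos(theta) - y*sin(theta)
cos(168 deg) = -0.9781, sin(168 deg) = 0.2079
x' = 6.6 * -0.9781 - -0.9 * 0.2079
= -6.4558 - -0.1871
= -6.2687


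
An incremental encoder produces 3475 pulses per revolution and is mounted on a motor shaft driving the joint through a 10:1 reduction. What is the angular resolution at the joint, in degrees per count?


counts per rev = 3475
effective counts at joint = 3475 * 10 = 34750
resolution = 360 / 34750
= 0.0104 deg/count


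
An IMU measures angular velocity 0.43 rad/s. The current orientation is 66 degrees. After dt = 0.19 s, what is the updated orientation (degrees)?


delta_theta = w * dt = 0.43 * 0.19 = 0.0817 rad
= 4.6811 deg
theta_new = 66 + 4.6811 = 70.6811 deg


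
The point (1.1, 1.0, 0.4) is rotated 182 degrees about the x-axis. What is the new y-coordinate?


Rotation about x-axis: y' = y*cos(theta) - z*sin(theta)
= 1.0 * -0.9994 - 0.4 * -0.0349
= -0.9854


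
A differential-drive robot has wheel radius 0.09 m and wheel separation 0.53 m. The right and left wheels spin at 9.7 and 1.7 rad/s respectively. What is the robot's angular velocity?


vR = r*wR = 0.09*9.7 = 0.873 m/s
vL = r*wL = 0.09*1.7 = 0.153 m/s
v = (vR+vL)/2 = 0.513 m/s
omega = (vR-vL)/L = 1.3585 rad/s
angular velocity = 1.3585 rad/s


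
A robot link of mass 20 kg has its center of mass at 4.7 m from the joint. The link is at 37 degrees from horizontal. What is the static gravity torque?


tau = m*g*L*cos(angle)
= 20 * 9.81 * 4.7 * cos(37 deg)
= 20 * 9.81 * 4.7 * 0.7986
= 736.4537 Nm


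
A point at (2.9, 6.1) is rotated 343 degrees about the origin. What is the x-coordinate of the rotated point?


x' = x*cos(theta) - y*sin(theta)
cos(343 deg) = 0.9563, sin(343 deg) = -0.2924
x' = 2.9 * 0.9563 - 6.1 * -0.2924
= 2.7733 - -1.7835
= 4.5568


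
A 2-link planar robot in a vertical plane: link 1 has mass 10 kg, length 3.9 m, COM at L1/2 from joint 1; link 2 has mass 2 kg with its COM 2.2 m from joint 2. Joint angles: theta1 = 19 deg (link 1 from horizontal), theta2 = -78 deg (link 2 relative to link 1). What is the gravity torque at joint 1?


Horizontal distance from joint 1 to link-1 COM:
  x_c1 = (L1/2)*cos(t1) = 1.95 * 0.9455 = 1.8438 m
Horizontal distance from joint 1 to link-2 COM:
  x_c2 = L1*cos(t1) + Lc2*cos(t1+t2)
       = 3.9*0.9455 + 2.2*0.515 = 4.8206 m
tau1 = m1*g*x_c1 + m2*g*x_c2
     = 10*9.81*1.8438 + 2*9.81*4.8206
     = 180.873 + 94.5803
     = 275.4533 Nm


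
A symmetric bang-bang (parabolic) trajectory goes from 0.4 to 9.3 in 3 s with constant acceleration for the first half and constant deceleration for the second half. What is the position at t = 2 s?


Symmetric rest-to-rest: each phase covers (pf-p0)/2 in time T/2. 0.5*a*(T/2)^2 = (pf-p0)/2 => a = 4*(pf-p0)/T^2
a = 4*(9.3-0.4)/3^2 = 3.9556
t = 2 is in the deceleration phase (t > T/2).
p = pf - 0.5*a*(T-t)^2 = 9.3 - 0.5*3.9556*1^2
= 7.3222


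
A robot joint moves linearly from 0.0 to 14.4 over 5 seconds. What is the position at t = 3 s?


s = t/T = 3/5 = 0.6
p(t) = p0 + (pf-p0)*s
= 0.0 + (14.4 - 0.0) * 0.6
= 8.64


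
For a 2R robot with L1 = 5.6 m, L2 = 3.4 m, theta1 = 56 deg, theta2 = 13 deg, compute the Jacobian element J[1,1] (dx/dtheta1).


J[1,1] = -L1*sin(t1) - L2*sin(t1+t2)
= -5.6*sin(56) - 3.4*sin(69)
= -7.8168


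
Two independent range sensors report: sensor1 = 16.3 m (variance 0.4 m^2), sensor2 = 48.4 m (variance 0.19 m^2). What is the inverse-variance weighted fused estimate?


w1 = (1/var1) / (1/var1 + 1/var2)
   = 2.5 / (2.5 + 5.2632) = 0.322
w2 = 1 - w1 = 0.678
fused = w1*s1 + w2*s2 = 5.2492 + 32.8136
= 38.0627 m


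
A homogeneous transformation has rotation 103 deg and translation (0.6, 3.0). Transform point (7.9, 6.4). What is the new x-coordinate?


x' = cos(theta)*px - sin(theta)*py + tx
= -0.225*7.9 - 0.9744*6.4 + 0.6
= -7.4131


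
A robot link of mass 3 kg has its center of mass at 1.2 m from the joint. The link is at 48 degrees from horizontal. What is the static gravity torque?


tau = m*g*L*cos(angle)
= 3 * 9.81 * 1.2 * cos(48 deg)
= 3 * 9.81 * 1.2 * 0.6691
= 23.631 Nm


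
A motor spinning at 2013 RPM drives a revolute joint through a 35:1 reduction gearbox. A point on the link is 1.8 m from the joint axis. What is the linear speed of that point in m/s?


omega_motor = 2013 * 2*pi/60 = 210.8009 rad/s
omega_joint = omega_motor / 35 = 6.0229 rad/s
v = omega_joint * r = 6.0229 * 1.8
= 10.8412 m/s


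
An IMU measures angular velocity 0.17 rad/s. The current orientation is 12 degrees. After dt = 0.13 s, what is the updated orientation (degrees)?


delta_theta = w * dt = 0.17 * 0.13 = 0.0221 rad
= 1.2662 deg
theta_new = 12 + 1.2662 = 13.2662 deg


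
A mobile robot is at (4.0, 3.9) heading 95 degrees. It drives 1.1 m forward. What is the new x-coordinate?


x_new = x0 + d*cos(theta)
= 4.0 + 1.1*cos(95)
= 4.0 + -0.0959
= 3.9041


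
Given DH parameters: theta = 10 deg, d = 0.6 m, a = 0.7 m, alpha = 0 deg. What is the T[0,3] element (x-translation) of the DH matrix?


T[0,3] = a * cos(theta)
= 0.7 * cos(10 deg)
= 0.7 * 0.9848
= 0.6894


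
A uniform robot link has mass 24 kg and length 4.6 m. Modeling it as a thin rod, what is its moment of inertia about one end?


I = (1/3) * m * L^2
= (1/3) * 24 * 4.6^2
= 0.333333 * 24 * 21.16
= 169.28 kg*m^2


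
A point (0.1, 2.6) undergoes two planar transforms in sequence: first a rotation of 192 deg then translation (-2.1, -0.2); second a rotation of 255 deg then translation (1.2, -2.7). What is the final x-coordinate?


After transform 1:
x1 = cos(192)*0.1 - sin(192)*2.6 + -2.1 = -1.6572
y1 = sin(192)*0.1 + cos(192)*2.6 + -0.2 = -2.764
After transform 2:
x2 = cos(255)*-1.6572 - sin(255)*-2.764 + 1.2
= -1.0409


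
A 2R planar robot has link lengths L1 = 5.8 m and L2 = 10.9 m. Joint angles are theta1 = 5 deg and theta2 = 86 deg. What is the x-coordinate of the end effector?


Convert angles to radians: theta1 = 0.0873, theta2 = 1.501
x = L1*cos(theta1) + L2*cos(theta1+theta2)
x = 5.7779 + -0.1902
x = 5.5877


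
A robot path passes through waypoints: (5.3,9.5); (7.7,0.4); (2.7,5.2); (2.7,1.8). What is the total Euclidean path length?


Segment lengths:
  seg1 = sqrt((2.4)^2 + (-9.1)^2) = 9.4112
  seg2 = sqrt((-5.0)^2 + (4.8)^2) = 6.9311
  seg3 = sqrt((0.0)^2 + (-3.4)^2) = 3.4
Total = 19.7423


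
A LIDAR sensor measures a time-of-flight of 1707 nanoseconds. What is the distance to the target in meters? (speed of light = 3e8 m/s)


tof = 1707 ns = 1.707e-06 s
dist = c * tof / 2
= 3e8 * 1.707e-06 / 2
= 256.05 m


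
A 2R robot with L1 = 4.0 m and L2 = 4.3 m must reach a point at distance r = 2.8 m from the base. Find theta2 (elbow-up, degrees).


cos(theta2) = (r^2 - L1^2 - L2^2) / (2*L1*L2)
cos(theta2) = (7.84 - 16.0 - 18.49) / 34.4
cos(theta2) = -0.774709
theta2 = 140.7787 degrees


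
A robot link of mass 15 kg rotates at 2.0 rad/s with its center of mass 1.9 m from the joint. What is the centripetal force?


F = m * omega^2 * r
= 15 * 2.0^2 * 1.9
= 15 * 4.0 * 1.9
= 114.0 N


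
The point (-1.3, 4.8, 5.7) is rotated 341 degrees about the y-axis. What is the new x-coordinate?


Rotation about y-axis: x' = x*cos(theta) + z*sin(theta)
= -1.3 * 0.9455 + 5.7 * -0.3256
= -3.0849


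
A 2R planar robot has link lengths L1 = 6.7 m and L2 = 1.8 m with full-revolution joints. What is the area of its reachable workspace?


r_max = L1 + L2 = 8.5 m
r_min = |L1 - L2| = 4.9 m
Area = pi*(r_max^2 - r_min^2)
= pi*(72.25 - 24.01)
= pi * 48.24
= 151.5504 m^2


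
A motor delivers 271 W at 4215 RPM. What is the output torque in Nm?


omega = 4215 * 2*pi/60 = 441.3938 rad/s
tau = P / omega = 271 / 441.3938
= 0.614 Nm


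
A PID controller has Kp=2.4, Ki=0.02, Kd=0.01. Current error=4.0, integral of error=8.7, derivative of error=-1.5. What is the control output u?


u = Kp*e + Ki*int(e) + Kd*de/dt
= 2.4*4.0 + 0.02*8.7 + 0.01*(-1.5)
= 9.6 + 0.174 + -0.015
= 9.759


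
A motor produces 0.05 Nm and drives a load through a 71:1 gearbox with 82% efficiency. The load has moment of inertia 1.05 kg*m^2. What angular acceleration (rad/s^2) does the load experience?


tau_out = tau_motor * N * eta
= 0.05 * 71 * 0.82 = 2.911 Nm
alpha = tau_out / I = 2.911 / 1.05
= 2.7724 rad/s^2


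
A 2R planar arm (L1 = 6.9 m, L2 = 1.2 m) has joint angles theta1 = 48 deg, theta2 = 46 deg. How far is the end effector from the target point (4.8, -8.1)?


End effector via forward kinematics:
x = L1*cos(t1) + L2*cos(t1+t2) = 4.5333
y = L1*sin(t1) + L2*sin(t1+t2) = 6.3248
Distance to target:
d = sqrt((4.8 - 4.5333)^2 + (-8.1 - 6.3248)^2)
= sqrt(0.0711 + 208.0742)
= 14.4272 m


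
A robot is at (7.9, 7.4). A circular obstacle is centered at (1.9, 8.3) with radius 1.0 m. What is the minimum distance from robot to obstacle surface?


center_dist = sqrt((7.9-1.9)^2 + (7.4-8.3)^2)
= sqrt(36.0 + 0.81)
= 6.0671
min_dist = center_dist - radius = 6.0671 - 1.0 = 5.0671 m


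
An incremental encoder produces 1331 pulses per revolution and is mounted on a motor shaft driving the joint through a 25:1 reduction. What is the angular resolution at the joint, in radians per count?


counts per rev = 1331
effective counts at joint = 1331 * 25 = 33275
resolution = 2*pi / 33275
= 1.8883e-04 rad/count


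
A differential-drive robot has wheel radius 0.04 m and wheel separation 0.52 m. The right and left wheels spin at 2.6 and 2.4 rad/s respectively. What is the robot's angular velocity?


vR = r*wR = 0.04*2.6 = 0.104 m/s
vL = r*wL = 0.04*2.4 = 0.096 m/s
v = (vR+vL)/2 = 0.1 m/s
omega = (vR-vL)/L = 0.0154 rad/s
angular velocity = 0.0154 rad/s


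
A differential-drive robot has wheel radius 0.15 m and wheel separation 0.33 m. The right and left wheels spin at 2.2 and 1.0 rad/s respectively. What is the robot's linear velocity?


vR = r*wR = 0.15*2.2 = 0.33 m/s
vL = r*wL = 0.15*1.0 = 0.15 m/s
v = (vR+vL)/2 = 0.24 m/s
omega = (vR-vL)/L = 0.5455 rad/s
linear velocity = 0.24 m/s


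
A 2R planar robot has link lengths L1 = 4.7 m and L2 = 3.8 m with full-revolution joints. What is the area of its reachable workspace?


r_max = L1 + L2 = 8.5 m
r_min = |L1 - L2| = 0.9 m
Area = pi*(r_max^2 - r_min^2)
= pi*(72.25 - 0.81)
= pi * 71.44
= 224.4354 m^2


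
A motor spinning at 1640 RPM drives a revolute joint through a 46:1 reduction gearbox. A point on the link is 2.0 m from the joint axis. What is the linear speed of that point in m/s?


omega_motor = 1640 * 2*pi/60 = 171.7404 rad/s
omega_joint = omega_motor / 46 = 3.7335 rad/s
v = omega_joint * r = 3.7335 * 2.0
= 7.467 m/s


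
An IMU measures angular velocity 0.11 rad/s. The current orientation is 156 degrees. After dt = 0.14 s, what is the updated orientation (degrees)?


delta_theta = w * dt = 0.11 * 0.14 = 0.0154 rad
= 0.8824 deg
theta_new = 156 + 0.8824 = 156.8824 deg


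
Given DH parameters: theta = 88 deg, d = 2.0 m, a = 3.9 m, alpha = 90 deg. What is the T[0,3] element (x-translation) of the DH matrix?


T[0,3] = a * cos(theta)
= 3.9 * cos(88 deg)
= 3.9 * 0.0349
= 0.1361


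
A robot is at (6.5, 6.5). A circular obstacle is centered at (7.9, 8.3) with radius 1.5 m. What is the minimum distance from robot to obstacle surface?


center_dist = sqrt((6.5-7.9)^2 + (6.5-8.3)^2)
= sqrt(1.96 + 3.24)
= 2.2804
min_dist = center_dist - radius = 2.2804 - 1.5 = 0.7804 m


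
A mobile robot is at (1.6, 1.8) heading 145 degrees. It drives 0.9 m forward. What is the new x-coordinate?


x_new = x0 + d*cos(theta)
= 1.6 + 0.9*cos(145)
= 1.6 + -0.7372
= 0.8628


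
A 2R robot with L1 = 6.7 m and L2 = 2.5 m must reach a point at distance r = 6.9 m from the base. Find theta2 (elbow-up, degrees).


cos(theta2) = (r^2 - L1^2 - L2^2) / (2*L1*L2)
cos(theta2) = (47.61 - 44.89 - 6.25) / 33.5
cos(theta2) = -0.105373
theta2 = 96.0487 degrees


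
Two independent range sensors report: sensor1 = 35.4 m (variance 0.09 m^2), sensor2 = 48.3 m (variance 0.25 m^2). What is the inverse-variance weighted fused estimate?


w1 = (1/var1) / (1/var1 + 1/var2)
   = 11.1111 / (11.1111 + 4.0) = 0.7353
w2 = 1 - w1 = 0.2647
fused = w1*s1 + w2*s2 = 26.0294 + 12.7853
= 38.8147 m


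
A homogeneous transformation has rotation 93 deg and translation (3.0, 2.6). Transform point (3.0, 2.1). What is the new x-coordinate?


x' = cos(theta)*px - sin(theta)*py + tx
= -0.0523*3.0 - 0.9986*2.1 + 3.0
= 0.7459


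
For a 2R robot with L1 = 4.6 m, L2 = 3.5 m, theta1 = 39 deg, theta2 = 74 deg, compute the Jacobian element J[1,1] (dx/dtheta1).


J[1,1] = -L1*sin(t1) - L2*sin(t1+t2)
= -4.6*sin(39) - 3.5*sin(113)
= -6.1166


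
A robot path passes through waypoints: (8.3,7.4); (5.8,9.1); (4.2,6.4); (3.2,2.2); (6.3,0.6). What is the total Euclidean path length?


Segment lengths:
  seg1 = sqrt((-2.5)^2 + (1.7)^2) = 3.0232
  seg2 = sqrt((-1.6)^2 + (-2.7)^2) = 3.1385
  seg3 = sqrt((-1.0)^2 + (-4.2)^2) = 4.3174
  seg4 = sqrt((3.1)^2 + (-1.6)^2) = 3.4886
Total = 13.9677


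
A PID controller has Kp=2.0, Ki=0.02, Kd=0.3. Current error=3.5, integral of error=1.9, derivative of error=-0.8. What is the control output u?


u = Kp*e + Ki*int(e) + Kd*de/dt
= 2.0*3.5 + 0.02*1.9 + 0.3*(-0.8)
= 7.0 + 0.038 + -0.24
= 6.798


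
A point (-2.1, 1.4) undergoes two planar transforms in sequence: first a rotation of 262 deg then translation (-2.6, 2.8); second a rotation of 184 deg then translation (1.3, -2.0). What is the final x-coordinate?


After transform 1:
x1 = cos(262)*-2.1 - sin(262)*1.4 + -2.6 = -0.9214
y1 = sin(262)*-2.1 + cos(262)*1.4 + 2.8 = 4.6847
After transform 2:
x2 = cos(184)*-0.9214 - sin(184)*4.6847 + 1.3
= 2.5459


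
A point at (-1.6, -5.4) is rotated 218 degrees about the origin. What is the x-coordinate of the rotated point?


x' = x*cos(theta) - y*sin(theta)
cos(218 deg) = -0.788, sin(218 deg) = -0.6157
x' = -1.6 * -0.788 - -5.4 * -0.6157
= 1.2608 - 3.3246
= -2.0638


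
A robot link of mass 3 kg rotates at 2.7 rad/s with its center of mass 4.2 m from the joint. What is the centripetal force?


F = m * omega^2 * r
= 3 * 2.7^2 * 4.2
= 3 * 7.29 * 4.2
= 91.854 N


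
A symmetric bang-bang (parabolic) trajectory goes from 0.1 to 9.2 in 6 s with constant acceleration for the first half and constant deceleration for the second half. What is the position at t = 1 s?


Symmetric rest-to-rest: each phase covers (pf-p0)/2 in time T/2. 0.5*a*(T/2)^2 = (pf-p0)/2 => a = 4*(pf-p0)/T^2
a = 4*(9.2-0.1)/6^2 = 1.0111
t = 1 is in the acceleration phase (t <= T/2).
p = p0 + 0.5*a*t^2 = 0.1 + 0.5*1.0111*1^2
= 0.6056


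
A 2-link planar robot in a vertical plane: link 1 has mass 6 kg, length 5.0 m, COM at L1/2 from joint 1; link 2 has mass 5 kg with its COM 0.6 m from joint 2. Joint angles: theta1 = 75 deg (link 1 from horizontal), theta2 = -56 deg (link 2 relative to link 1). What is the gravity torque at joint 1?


Horizontal distance from joint 1 to link-1 COM:
  x_c1 = (L1/2)*cos(t1) = 2.5 * 0.2588 = 0.647 m
Horizontal distance from joint 1 to link-2 COM:
  x_c2 = L1*cos(t1) + Lc2*cos(t1+t2)
       = 5.0*0.2588 + 0.6*0.9455 = 1.8614 m
tau1 = m1*g*x_c1 + m2*g*x_c2
     = 6*9.81*0.647 + 5*9.81*1.8614
     = 38.0852 + 91.302
     = 129.3872 Nm


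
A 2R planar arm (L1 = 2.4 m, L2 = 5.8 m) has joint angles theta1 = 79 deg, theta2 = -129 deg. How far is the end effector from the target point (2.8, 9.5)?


End effector via forward kinematics:
x = L1*cos(t1) + L2*cos(t1+t2) = 4.1861
y = L1*sin(t1) + L2*sin(t1+t2) = -2.0872
Distance to target:
d = sqrt((2.8 - 4.1861)^2 + (9.5 - -2.0872)^2)
= sqrt(1.9213 + 134.2621)
= 11.6698 m


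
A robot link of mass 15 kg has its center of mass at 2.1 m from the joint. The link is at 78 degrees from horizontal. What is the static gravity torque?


tau = m*g*L*cos(angle)
= 15 * 9.81 * 2.1 * cos(78 deg)
= 15 * 9.81 * 2.1 * 0.2079
= 64.2478 Nm


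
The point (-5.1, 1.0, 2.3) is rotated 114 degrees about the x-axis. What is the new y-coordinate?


Rotation about x-axis: y' = y*cos(theta) - z*sin(theta)
= 1.0 * -0.4067 - 2.3 * 0.9135
= -2.5079


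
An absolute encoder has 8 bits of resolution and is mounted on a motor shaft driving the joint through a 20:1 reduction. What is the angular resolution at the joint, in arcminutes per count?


counts = 2^8 = 256
effective counts at joint = 256 * 20 = 5120
resolution = 360*60 / 5120
= 4.2188 arcmin/count


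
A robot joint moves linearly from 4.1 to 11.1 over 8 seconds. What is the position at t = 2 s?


s = t/T = 2/8 = 0.25
p(t) = p0 + (pf-p0)*s
= 4.1 + (11.1 - 4.1) * 0.25
= 5.85


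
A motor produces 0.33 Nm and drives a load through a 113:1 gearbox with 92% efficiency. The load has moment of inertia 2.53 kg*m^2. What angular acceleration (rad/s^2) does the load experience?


tau_out = tau_motor * N * eta
= 0.33 * 113 * 0.92 = 34.3068 Nm
alpha = tau_out / I = 34.3068 / 2.53
= 13.56 rad/s^2


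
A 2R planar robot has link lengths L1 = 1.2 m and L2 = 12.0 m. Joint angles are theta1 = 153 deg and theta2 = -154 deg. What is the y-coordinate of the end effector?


Convert angles to radians: theta1 = 2.6704, theta2 = -2.6878
y = L1*sin(theta1) + L2*sin(theta1+theta2)
y = 0.5448 + -0.2094
y = 0.3354


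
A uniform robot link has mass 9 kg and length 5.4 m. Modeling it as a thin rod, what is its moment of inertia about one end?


I = (1/3) * m * L^2
= (1/3) * 9 * 5.4^2
= 0.333333 * 9 * 29.16
= 87.48 kg*m^2


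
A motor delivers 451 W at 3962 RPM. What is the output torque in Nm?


omega = 3962 * 2*pi/60 = 414.8997 rad/s
tau = P / omega = 451 / 414.8997
= 1.087 Nm


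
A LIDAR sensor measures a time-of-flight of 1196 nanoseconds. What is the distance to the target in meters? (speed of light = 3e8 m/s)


tof = 1196 ns = 1.196e-06 s
dist = c * tof / 2
= 3e8 * 1.196e-06 / 2
= 179.4 m


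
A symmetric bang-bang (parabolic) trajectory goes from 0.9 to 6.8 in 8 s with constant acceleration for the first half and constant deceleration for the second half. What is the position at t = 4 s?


Symmetric rest-to-rest: each phase covers (pf-p0)/2 in time T/2. 0.5*a*(T/2)^2 = (pf-p0)/2 => a = 4*(pf-p0)/T^2
a = 4*(6.8-0.9)/8^2 = 0.3687
t = 4 is in the acceleration phase (t <= T/2).
p = p0 + 0.5*a*t^2 = 0.9 + 0.5*0.3687*4^2
= 3.85


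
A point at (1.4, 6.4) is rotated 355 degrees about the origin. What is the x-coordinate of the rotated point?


x' = x*cos(theta) - y*sin(theta)
cos(355 deg) = 0.9962, sin(355 deg) = -0.0872
x' = 1.4 * 0.9962 - 6.4 * -0.0872
= 1.3947 - -0.5578
= 1.9525


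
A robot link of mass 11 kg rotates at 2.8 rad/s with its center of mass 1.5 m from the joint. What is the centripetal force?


F = m * omega^2 * r
= 11 * 2.8^2 * 1.5
= 11 * 7.84 * 1.5
= 129.36 N


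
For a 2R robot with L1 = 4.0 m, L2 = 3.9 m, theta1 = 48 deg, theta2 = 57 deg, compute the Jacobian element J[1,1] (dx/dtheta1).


J[1,1] = -L1*sin(t1) - L2*sin(t1+t2)
= -4.0*sin(48) - 3.9*sin(105)
= -6.7397


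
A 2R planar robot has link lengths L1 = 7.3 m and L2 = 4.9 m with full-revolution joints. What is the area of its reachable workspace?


r_max = L1 + L2 = 12.2 m
r_min = |L1 - L2| = 2.4 m
Area = pi*(r_max^2 - r_min^2)
= pi*(148.84 - 5.76)
= pi * 143.08
= 449.4991 m^2


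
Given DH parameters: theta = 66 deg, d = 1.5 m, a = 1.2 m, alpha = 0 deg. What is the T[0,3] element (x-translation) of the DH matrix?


T[0,3] = a * cos(theta)
= 1.2 * cos(66 deg)
= 1.2 * 0.4067
= 0.4881


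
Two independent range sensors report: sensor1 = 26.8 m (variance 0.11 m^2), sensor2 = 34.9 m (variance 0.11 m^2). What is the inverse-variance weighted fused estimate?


w1 = (1/var1) / (1/var1 + 1/var2)
   = 9.0909 / (9.0909 + 9.0909) = 0.5
w2 = 1 - w1 = 0.5
fused = w1*s1 + w2*s2 = 13.4 + 17.45
= 30.85 m


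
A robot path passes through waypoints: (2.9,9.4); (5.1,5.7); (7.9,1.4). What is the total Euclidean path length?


Segment lengths:
  seg1 = sqrt((2.2)^2 + (-3.7)^2) = 4.3046
  seg2 = sqrt((2.8)^2 + (-4.3)^2) = 5.1313
Total = 9.4359


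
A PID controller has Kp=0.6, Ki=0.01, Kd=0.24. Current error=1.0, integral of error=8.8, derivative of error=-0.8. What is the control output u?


u = Kp*e + Ki*int(e) + Kd*de/dt
= 0.6*1.0 + 0.01*8.8 + 0.24*(-0.8)
= 0.6 + 0.088 + -0.192
= 0.496


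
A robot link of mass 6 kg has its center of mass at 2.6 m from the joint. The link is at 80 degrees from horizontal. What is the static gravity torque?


tau = m*g*L*cos(angle)
= 6 * 9.81 * 2.6 * cos(80 deg)
= 6 * 9.81 * 2.6 * 0.1736
= 26.5744 Nm


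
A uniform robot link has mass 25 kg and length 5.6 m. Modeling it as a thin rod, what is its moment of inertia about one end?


I = (1/3) * m * L^2
= (1/3) * 25 * 5.6^2
= 0.333333 * 25 * 31.36
= 261.3333 kg*m^2


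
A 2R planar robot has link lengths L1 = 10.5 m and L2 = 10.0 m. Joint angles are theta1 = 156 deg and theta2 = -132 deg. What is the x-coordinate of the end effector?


Convert angles to radians: theta1 = 2.7227, theta2 = -2.3038
x = L1*cos(theta1) + L2*cos(theta1+theta2)
x = -9.5922 + 9.1355
x = -0.4568


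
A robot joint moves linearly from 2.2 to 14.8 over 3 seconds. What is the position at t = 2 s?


s = t/T = 2/3 = 0.6667
p(t) = p0 + (pf-p0)*s
= 2.2 + (14.8 - 2.2) * 0.6667
= 10.6


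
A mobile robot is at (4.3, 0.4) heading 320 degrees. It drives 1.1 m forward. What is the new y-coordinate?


y_new = y0 + d*sin(theta)
= 0.4 + 1.1*sin(320)
= 0.4 + -0.7071
= -0.3071


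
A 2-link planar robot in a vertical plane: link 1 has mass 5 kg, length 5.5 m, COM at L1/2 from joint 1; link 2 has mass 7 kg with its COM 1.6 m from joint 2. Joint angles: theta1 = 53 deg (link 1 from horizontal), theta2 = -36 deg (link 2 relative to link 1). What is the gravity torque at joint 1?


Horizontal distance from joint 1 to link-1 COM:
  x_c1 = (L1/2)*cos(t1) = 2.75 * 0.6018 = 1.655 m
Horizontal distance from joint 1 to link-2 COM:
  x_c2 = L1*cos(t1) + Lc2*cos(t1+t2)
       = 5.5*0.6018 + 1.6*0.9563 = 4.8401 m
tau1 = m1*g*x_c1 + m2*g*x_c2
     = 5*9.81*1.655 + 7*9.81*4.8401
     = 81.1773 + 332.3676
     = 413.5449 Nm


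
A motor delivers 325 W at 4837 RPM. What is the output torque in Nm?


omega = 4837 * 2*pi/60 = 506.5295 rad/s
tau = P / omega = 325 / 506.5295
= 0.6416 Nm


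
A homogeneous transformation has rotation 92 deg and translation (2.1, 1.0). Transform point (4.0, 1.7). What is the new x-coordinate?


x' = cos(theta)*px - sin(theta)*py + tx
= -0.0349*4.0 - 0.9994*1.7 + 2.1
= 0.2614


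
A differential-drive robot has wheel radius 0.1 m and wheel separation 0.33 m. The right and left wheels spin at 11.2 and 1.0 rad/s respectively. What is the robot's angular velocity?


vR = r*wR = 0.1*11.2 = 1.12 m/s
vL = r*wL = 0.1*1.0 = 0.1 m/s
v = (vR+vL)/2 = 0.61 m/s
omega = (vR-vL)/L = 3.0909 rad/s
angular velocity = 3.0909 rad/s


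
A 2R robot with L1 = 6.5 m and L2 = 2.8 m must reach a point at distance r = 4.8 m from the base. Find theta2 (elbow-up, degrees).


cos(theta2) = (r^2 - L1^2 - L2^2) / (2*L1*L2)
cos(theta2) = (23.04 - 42.25 - 7.84) / 36.4
cos(theta2) = -0.743132
theta2 = 137.9989 degrees


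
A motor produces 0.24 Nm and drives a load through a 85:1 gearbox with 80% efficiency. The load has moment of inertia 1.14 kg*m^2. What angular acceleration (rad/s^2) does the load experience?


tau_out = tau_motor * N * eta
= 0.24 * 85 * 0.8 = 16.32 Nm
alpha = tau_out / I = 16.32 / 1.14
= 14.3158 rad/s^2


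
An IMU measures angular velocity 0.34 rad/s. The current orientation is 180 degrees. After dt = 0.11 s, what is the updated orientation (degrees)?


delta_theta = w * dt = 0.34 * 0.11 = 0.0374 rad
= 2.1429 deg
theta_new = 180 + 2.1429 = 182.1429 deg


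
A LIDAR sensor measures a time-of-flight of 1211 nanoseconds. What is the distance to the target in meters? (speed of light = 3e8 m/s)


tof = 1211 ns = 1.211e-06 s
dist = c * tof / 2
= 3e8 * 1.211e-06 / 2
= 181.65 m


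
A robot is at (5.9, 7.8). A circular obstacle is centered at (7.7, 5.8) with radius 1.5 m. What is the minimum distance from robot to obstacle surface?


center_dist = sqrt((5.9-7.7)^2 + (7.8-5.8)^2)
= sqrt(3.24 + 4.0)
= 2.6907
min_dist = center_dist - radius = 2.6907 - 1.5 = 1.1907 m


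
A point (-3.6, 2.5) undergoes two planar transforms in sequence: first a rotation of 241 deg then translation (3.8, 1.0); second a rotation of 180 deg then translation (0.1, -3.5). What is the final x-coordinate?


After transform 1:
x1 = cos(241)*-3.6 - sin(241)*2.5 + 3.8 = 7.7319
y1 = sin(241)*-3.6 + cos(241)*2.5 + 1.0 = 2.9366
After transform 2:
x2 = cos(180)*7.7319 - sin(180)*2.9366 + 0.1
= -7.6319


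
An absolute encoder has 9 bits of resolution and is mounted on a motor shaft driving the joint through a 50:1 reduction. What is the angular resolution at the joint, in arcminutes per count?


counts = 2^9 = 512
effective counts at joint = 512 * 50 = 25600
resolution = 360*60 / 25600
= 0.8438 arcmin/count


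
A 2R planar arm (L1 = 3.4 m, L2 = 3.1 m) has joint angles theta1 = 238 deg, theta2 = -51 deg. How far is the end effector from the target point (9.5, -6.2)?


End effector via forward kinematics:
x = L1*cos(t1) + L2*cos(t1+t2) = -4.8786
y = L1*sin(t1) + L2*sin(t1+t2) = -3.2612
Distance to target:
d = sqrt((9.5 - -4.8786)^2 + (-6.2 - -3.2612)^2)
= sqrt(206.7447 + 8.6368)
= 14.6759 m


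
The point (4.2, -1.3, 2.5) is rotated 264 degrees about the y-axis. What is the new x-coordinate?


Rotation about y-axis: x' = x*cos(theta) + z*sin(theta)
= 4.2 * -0.1045 + 2.5 * -0.9945
= -2.9253


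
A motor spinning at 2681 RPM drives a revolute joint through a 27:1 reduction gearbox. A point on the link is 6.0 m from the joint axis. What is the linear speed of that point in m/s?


omega_motor = 2681 * 2*pi/60 = 280.7537 rad/s
omega_joint = omega_motor / 27 = 10.3983 rad/s
v = omega_joint * r = 10.3983 * 6.0
= 62.3897 m/s


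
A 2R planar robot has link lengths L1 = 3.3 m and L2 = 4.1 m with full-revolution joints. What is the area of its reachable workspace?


r_max = L1 + L2 = 7.4 m
r_min = |L1 - L2| = 0.8 m
Area = pi*(r_max^2 - r_min^2)
= pi*(54.76 - 0.64)
= pi * 54.12
= 170.023 m^2


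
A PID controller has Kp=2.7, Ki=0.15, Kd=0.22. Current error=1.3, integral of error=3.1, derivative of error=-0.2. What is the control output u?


u = Kp*e + Ki*int(e) + Kd*de/dt
= 2.7*1.3 + 0.15*3.1 + 0.22*(-0.2)
= 3.51 + 0.465 + -0.044
= 3.931


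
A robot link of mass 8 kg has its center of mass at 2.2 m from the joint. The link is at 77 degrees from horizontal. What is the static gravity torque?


tau = m*g*L*cos(angle)
= 8 * 9.81 * 2.2 * cos(77 deg)
= 8 * 9.81 * 2.2 * 0.225
= 38.8391 Nm


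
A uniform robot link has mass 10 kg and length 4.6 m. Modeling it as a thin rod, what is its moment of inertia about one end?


I = (1/3) * m * L^2
= (1/3) * 10 * 4.6^2
= 0.333333 * 10 * 21.16
= 70.5333 kg*m^2


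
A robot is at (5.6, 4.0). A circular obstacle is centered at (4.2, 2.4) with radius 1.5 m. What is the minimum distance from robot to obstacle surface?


center_dist = sqrt((5.6-4.2)^2 + (4.0-2.4)^2)
= sqrt(1.96 + 2.56)
= 2.126
min_dist = center_dist - radius = 2.126 - 1.5 = 0.626 m


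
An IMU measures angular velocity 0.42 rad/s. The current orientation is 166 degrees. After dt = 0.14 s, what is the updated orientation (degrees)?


delta_theta = w * dt = 0.42 * 0.14 = 0.0588 rad
= 3.369 deg
theta_new = 166 + 3.369 = 169.369 deg


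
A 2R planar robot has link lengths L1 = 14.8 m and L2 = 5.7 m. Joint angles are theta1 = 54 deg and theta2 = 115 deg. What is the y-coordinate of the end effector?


Convert angles to radians: theta1 = 0.9425, theta2 = 2.0071
y = L1*sin(theta1) + L2*sin(theta1+theta2)
y = 11.9735 + 1.0876
y = 13.0611


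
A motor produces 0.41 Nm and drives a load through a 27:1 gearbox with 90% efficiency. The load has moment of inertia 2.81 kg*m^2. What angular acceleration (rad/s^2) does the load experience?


tau_out = tau_motor * N * eta
= 0.41 * 27 * 0.9 = 9.963 Nm
alpha = tau_out / I = 9.963 / 2.81
= 3.5456 rad/s^2


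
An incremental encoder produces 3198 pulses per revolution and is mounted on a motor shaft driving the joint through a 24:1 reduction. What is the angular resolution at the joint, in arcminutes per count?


counts per rev = 3198
effective counts at joint = 3198 * 24 = 76752
resolution = 360*60 / 76752
= 0.2814 arcmin/count


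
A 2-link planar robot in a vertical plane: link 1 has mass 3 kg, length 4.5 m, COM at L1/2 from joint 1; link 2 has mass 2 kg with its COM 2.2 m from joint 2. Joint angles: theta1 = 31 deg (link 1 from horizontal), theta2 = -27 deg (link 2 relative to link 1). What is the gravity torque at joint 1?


Horizontal distance from joint 1 to link-1 COM:
  x_c1 = (L1/2)*cos(t1) = 2.25 * 0.8572 = 1.9286 m
Horizontal distance from joint 1 to link-2 COM:
  x_c2 = L1*cos(t1) + Lc2*cos(t1+t2)
       = 4.5*0.8572 + 2.2*0.9976 = 6.0519 m
tau1 = m1*g*x_c1 + m2*g*x_c2
     = 3*9.81*1.9286 + 2*9.81*6.0519
     = 56.7595 + 118.7382
     = 175.4976 Nm


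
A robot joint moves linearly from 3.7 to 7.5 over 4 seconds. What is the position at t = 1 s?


s = t/T = 1/4 = 0.25
p(t) = p0 + (pf-p0)*s
= 3.7 + (7.5 - 3.7) * 0.25
= 4.65


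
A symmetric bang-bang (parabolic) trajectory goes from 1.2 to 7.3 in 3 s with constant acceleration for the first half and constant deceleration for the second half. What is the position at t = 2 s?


Symmetric rest-to-rest: each phase covers (pf-p0)/2 in time T/2. 0.5*a*(T/2)^2 = (pf-p0)/2 => a = 4*(pf-p0)/T^2
a = 4*(7.3-1.2)/3^2 = 2.7111
t = 2 is in the deceleration phase (t > T/2).
p = pf - 0.5*a*(T-t)^2 = 7.3 - 0.5*2.7111*1^2
= 5.9444


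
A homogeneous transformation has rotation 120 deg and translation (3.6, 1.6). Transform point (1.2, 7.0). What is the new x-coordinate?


x' = cos(theta)*px - sin(theta)*py + tx
= -0.5*1.2 - 0.866*7.0 + 3.6
= -3.0622


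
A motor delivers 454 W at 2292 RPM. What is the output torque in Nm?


omega = 2292 * 2*pi/60 = 240.0177 rad/s
tau = P / omega = 454 / 240.0177
= 1.8915 Nm


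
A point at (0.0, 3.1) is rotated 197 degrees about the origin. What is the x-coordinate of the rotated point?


x' = x*cos(theta) - y*sin(theta)
cos(197 deg) = -0.9563, sin(197 deg) = -0.2924
x' = 0.0 * -0.9563 - 3.1 * -0.2924
= -0.0 - -0.9064
= 0.9064


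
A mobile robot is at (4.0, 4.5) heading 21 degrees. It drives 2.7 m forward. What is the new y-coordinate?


y_new = y0 + d*sin(theta)
= 4.5 + 2.7*sin(21)
= 4.5 + 0.9676
= 5.4676


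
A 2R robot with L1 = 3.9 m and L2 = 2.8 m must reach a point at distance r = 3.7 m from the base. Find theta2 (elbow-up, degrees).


cos(theta2) = (r^2 - L1^2 - L2^2) / (2*L1*L2)
cos(theta2) = (13.69 - 15.21 - 7.84) / 21.84
cos(theta2) = -0.428571
theta2 = 115.3769 degrees


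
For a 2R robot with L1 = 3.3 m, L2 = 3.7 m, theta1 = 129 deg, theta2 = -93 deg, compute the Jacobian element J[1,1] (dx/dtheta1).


J[1,1] = -L1*sin(t1) - L2*sin(t1+t2)
= -3.3*sin(129) - 3.7*sin(36)
= -4.7394


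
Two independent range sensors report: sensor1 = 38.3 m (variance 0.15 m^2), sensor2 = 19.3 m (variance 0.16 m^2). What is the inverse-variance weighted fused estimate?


w1 = (1/var1) / (1/var1 + 1/var2)
   = 6.6667 / (6.6667 + 6.25) = 0.5161
w2 = 1 - w1 = 0.4839
fused = w1*s1 + w2*s2 = 19.7677 + 9.3387
= 29.1065 m


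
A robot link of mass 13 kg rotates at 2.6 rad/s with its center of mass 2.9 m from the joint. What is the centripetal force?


F = m * omega^2 * r
= 13 * 2.6^2 * 2.9
= 13 * 6.76 * 2.9
= 254.852 N


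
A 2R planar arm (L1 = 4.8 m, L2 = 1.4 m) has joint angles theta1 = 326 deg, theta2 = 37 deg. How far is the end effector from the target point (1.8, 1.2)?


End effector via forward kinematics:
x = L1*cos(t1) + L2*cos(t1+t2) = 5.3775
y = L1*sin(t1) + L2*sin(t1+t2) = -2.6109
Distance to target:
d = sqrt((1.8 - 5.3775)^2 + (1.2 - -2.6109)^2)
= sqrt(12.7982 + 14.5226)
= 5.2269 m


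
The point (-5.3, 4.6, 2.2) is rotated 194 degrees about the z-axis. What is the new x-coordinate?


Rotation about z-axis: x' = x*cos(theta) - y*sin(theta)
= -5.3 * -0.9703 - 4.6 * -0.2419
= 6.2554


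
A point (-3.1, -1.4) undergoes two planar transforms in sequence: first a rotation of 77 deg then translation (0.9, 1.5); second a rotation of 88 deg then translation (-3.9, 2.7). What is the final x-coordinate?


After transform 1:
x1 = cos(77)*-3.1 - sin(77)*-1.4 + 0.9 = 1.5668
y1 = sin(77)*-3.1 + cos(77)*-1.4 + 1.5 = -1.8355
After transform 2:
x2 = cos(88)*1.5668 - sin(88)*-1.8355 + -3.9
= -2.011


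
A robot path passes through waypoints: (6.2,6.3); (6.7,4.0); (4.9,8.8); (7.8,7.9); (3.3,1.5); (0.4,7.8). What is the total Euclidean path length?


Segment lengths:
  seg1 = sqrt((0.5)^2 + (-2.3)^2) = 2.3537
  seg2 = sqrt((-1.8)^2 + (4.8)^2) = 5.1264
  seg3 = sqrt((2.9)^2 + (-0.9)^2) = 3.0364
  seg4 = sqrt((-4.5)^2 + (-6.4)^2) = 7.8237
  seg5 = sqrt((-2.9)^2 + (6.3)^2) = 6.9354
Total = 25.2757


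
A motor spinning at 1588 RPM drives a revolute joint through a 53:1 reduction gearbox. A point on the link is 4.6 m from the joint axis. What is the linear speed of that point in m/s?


omega_motor = 1588 * 2*pi/60 = 166.295 rad/s
omega_joint = omega_motor / 53 = 3.1376 rad/s
v = omega_joint * r = 3.1376 * 4.6
= 14.4331 m/s


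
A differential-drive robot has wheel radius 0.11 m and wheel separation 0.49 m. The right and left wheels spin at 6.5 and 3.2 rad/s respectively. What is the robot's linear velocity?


vR = r*wR = 0.11*6.5 = 0.715 m/s
vL = r*wL = 0.11*3.2 = 0.352 m/s
v = (vR+vL)/2 = 0.5335 m/s
omega = (vR-vL)/L = 0.7408 rad/s
linear velocity = 0.5335 m/s


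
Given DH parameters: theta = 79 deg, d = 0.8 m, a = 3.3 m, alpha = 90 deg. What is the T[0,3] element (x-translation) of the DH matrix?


T[0,3] = a * cos(theta)
= 3.3 * cos(79 deg)
= 3.3 * 0.1908
= 0.6297


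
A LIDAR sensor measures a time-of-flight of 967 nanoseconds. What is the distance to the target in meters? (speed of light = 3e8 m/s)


tof = 967 ns = 9.67e-07 s
dist = c * tof / 2
= 3e8 * 9.67e-07 / 2
= 145.05 m


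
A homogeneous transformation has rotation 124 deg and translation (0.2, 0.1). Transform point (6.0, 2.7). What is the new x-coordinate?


x' = cos(theta)*px - sin(theta)*py + tx
= -0.5592*6.0 - 0.829*2.7 + 0.2
= -5.3936


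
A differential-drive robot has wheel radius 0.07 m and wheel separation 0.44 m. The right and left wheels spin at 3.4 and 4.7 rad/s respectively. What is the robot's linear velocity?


vR = r*wR = 0.07*3.4 = 0.238 m/s
vL = r*wL = 0.07*4.7 = 0.329 m/s
v = (vR+vL)/2 = 0.2835 m/s
omega = (vR-vL)/L = -0.2068 rad/s
linear velocity = 0.2835 m/s


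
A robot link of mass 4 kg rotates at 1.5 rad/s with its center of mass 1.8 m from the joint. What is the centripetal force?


F = m * omega^2 * r
= 4 * 1.5^2 * 1.8
= 4 * 2.25 * 1.8
= 16.2 N


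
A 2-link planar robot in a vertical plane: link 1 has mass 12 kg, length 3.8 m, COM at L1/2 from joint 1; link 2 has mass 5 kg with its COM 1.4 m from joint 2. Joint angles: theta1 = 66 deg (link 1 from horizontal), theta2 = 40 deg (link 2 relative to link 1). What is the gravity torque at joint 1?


Horizontal distance from joint 1 to link-1 COM:
  x_c1 = (L1/2)*cos(t1) = 1.9 * 0.4067 = 0.7728 m
Horizontal distance from joint 1 to link-2 COM:
  x_c2 = L1*cos(t1) + Lc2*cos(t1+t2)
       = 3.8*0.4067 + 1.4*-0.2756 = 1.1597 m
tau1 = m1*g*x_c1 + m2*g*x_c2
     = 12*9.81*0.7728 + 5*9.81*1.1597
     = 90.974 + 56.8836
     = 147.8576 Nm


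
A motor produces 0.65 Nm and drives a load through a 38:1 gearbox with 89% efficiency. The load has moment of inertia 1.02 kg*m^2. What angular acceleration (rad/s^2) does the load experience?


tau_out = tau_motor * N * eta
= 0.65 * 38 * 0.89 = 21.983 Nm
alpha = tau_out / I = 21.983 / 1.02
= 21.552 rad/s^2


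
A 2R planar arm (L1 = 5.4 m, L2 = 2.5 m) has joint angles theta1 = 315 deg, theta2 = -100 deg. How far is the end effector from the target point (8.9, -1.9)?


End effector via forward kinematics:
x = L1*cos(t1) + L2*cos(t1+t2) = 1.7705
y = L1*sin(t1) + L2*sin(t1+t2) = -5.2523
Distance to target:
d = sqrt((8.9 - 1.7705)^2 + (-1.9 - -5.2523)^2)
= sqrt(50.8298 + 11.238)
= 7.8783 m
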